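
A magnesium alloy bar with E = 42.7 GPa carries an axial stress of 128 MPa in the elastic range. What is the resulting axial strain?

ε = σ/E = 128 / 42700 = 3.00×10⁻³.

3.00×10⁻³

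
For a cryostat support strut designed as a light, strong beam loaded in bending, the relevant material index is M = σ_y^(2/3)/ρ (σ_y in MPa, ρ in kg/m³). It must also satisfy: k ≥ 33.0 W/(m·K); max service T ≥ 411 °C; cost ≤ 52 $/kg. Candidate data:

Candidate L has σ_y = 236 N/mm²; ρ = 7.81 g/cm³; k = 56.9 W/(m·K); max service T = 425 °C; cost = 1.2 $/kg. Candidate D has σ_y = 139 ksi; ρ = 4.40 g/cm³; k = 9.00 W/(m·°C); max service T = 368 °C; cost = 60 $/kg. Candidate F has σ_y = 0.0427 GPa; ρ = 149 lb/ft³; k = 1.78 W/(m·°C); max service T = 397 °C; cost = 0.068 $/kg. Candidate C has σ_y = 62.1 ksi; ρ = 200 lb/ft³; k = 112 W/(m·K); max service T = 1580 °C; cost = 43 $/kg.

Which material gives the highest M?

candidate C

Screen on constraints: k ≥ 33.0 W/(m·K); max service T ≥ 411 °C; cost ≤ 52 $/kg. Survivors: candidate L, candidate C.
After converting to SI:
  candidate L: σ_y = 236.0 MPa, ρ = 7810 kg/m³
  candidate C: σ_y = 428.2 MPa, ρ = 3204 kg/m³
  candidate C: M = 17.7×10⁻³
  candidate L: M = 4.89×10⁻³
The maximum is for candidate C.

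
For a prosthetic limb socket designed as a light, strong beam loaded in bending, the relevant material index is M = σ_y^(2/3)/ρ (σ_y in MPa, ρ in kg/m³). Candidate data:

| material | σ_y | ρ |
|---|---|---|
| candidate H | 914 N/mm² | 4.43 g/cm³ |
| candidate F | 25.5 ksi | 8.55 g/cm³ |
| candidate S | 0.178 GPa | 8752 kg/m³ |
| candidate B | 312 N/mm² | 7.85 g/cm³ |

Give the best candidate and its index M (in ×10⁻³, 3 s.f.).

candidate H, M = 21.3×10⁻³

Putting every candidate on a common basis:
  candidate H: σ_y = 914.0 MPa, ρ = 4430 kg/m³
  candidate F: σ_y = 175.8 MPa, ρ = 8550 kg/m³
  candidate S: σ_y = 178.0 MPa, ρ = 8752 kg/m³
  candidate B: σ_y = 312.0 MPa, ρ = 7850 kg/m³
  candidate H: M = 21.3×10⁻³
  candidate B: M = 5.86×10⁻³
  candidate F: M = 3.67×10⁻³
  candidate S: M = 3.62×10⁻³
Candidate H ranks first.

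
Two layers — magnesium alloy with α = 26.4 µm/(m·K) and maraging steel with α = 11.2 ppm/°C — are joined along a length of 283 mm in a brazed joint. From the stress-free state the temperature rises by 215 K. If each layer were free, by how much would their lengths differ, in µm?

925 µm

Δα = |26.4 − 11.2|×10⁻⁶/K = 15.2×10⁻⁶/K.
ΔL_mismatch = Δα·L·ΔT = 15.2×10⁻⁶ × 283.0 mm × 215.0 K = 925 µm.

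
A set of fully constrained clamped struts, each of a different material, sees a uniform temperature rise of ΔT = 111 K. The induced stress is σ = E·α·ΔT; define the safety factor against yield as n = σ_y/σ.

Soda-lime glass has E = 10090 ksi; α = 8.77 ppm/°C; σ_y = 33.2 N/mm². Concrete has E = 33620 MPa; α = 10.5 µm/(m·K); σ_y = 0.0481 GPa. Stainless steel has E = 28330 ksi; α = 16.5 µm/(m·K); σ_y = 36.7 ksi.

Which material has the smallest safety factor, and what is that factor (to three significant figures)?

With everything in SI (GPa, ×10⁻⁶/K, MPa):
  soda-lime glass: E = 69.57, α = 8.77, σ_y = 33.20 → σ = 67.7 MPa, n = 0.490
  concrete: E = 33.62, α = 10.5, σ_y = 48.10 → σ = 39.2 MPa, n = 1.23
  stainless steel: E = 195.3, α = 16.5, σ_y = 253.0 → σ = 358 MPa, n = 0.707
The minimum is soda-lime glass at n = 0.490.

soda-lime glass, n = 0.490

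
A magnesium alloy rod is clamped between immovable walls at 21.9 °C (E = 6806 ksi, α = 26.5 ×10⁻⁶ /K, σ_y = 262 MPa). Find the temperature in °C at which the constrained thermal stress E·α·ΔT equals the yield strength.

E = 6806 ksi = 46.93 GPa.
E·α·ΔT = 262.0 MPa ⇒ ΔT = 262.0 / (46.93×10³ × 26.5×10⁻⁶) = 210.7 K.
T = 21.9 + 210.7 = 232.6 °C.

233 °C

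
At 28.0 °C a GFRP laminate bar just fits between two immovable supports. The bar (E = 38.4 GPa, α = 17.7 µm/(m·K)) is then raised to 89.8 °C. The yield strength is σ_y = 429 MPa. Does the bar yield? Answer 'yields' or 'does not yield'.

ΔT = 61.80 K. Constrained thermal stress σ = E·α·ΔT = 38.40×10³ MPa × 17.7×10⁻⁶ × 61.80 = 42.0 MPa (compressive).
Compare to σ_y = 429 MPa: σ < σ_y, so it does not yield.

does not yield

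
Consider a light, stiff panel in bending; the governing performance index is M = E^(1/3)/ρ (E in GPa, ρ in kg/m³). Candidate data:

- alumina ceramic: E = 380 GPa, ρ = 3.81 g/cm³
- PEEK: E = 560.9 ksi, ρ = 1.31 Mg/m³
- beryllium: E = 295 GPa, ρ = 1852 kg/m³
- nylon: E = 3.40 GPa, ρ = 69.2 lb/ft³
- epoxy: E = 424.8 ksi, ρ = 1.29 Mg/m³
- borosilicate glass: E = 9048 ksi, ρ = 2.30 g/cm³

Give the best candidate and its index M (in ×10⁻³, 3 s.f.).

Putting every candidate on a common basis:
  alumina ceramic: E = 380.0 GPa, ρ = 3810 kg/m³
  PEEK: E = 3.867 GPa, ρ = 1310 kg/m³
  beryllium: E = 295.0 GPa, ρ = 1852 kg/m³
  nylon: E = 3.400 GPa, ρ = 1108 kg/m³
  epoxy: E = 2.929 GPa, ρ = 1290 kg/m³
  borosilicate glass: E = 62.38 GPa, ρ = 2300 kg/m³
  beryllium: M = 3.59×10⁻³
  alumina ceramic: M = 1.90×10⁻³
  borosilicate glass: M = 1.72×10⁻³
  nylon: M = 1.36×10⁻³
  PEEK: M = 1.20×10⁻³
  epoxy: M = 1.11×10⁻³
The maximum is for beryllium.

beryllium, M = 3.59×10⁻³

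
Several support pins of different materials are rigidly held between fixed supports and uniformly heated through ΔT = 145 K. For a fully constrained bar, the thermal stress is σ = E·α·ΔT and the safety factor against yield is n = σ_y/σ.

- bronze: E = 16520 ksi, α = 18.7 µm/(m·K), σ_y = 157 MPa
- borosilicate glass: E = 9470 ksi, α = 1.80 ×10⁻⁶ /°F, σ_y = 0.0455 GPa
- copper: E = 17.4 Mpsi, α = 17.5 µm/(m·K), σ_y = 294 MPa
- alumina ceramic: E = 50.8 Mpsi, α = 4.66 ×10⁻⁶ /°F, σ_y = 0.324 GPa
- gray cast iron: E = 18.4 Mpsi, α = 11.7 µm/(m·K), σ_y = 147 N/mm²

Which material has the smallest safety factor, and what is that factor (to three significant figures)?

bronze, n = 0.508

Converting E to GPa, α to ×10⁻⁶/K, σ_y to MPa, then σ and n for each:
  bronze: E = 113.9, α = 18.7, σ_y = 157.0 → σ = 309 MPa, n = 0.508
  borosilicate glass: E = 65.29, α = 3.24, σ_y = 45.50 → σ = 30.7 MPa, n = 1.48
  copper: E = 120.0, α = 17.5, σ_y = 294.0 → σ = 304 MPa, n = 0.966
  alumina ceramic: E = 350.3, α = 8.39, σ_y = 324.0 → σ = 426 MPa, n = 0.761
  gray cast iron: E = 126.9, α = 11.7, σ_y = 147.0 → σ = 215 MPa, n = 0.683
Smallest n: bronze with n = 0.508.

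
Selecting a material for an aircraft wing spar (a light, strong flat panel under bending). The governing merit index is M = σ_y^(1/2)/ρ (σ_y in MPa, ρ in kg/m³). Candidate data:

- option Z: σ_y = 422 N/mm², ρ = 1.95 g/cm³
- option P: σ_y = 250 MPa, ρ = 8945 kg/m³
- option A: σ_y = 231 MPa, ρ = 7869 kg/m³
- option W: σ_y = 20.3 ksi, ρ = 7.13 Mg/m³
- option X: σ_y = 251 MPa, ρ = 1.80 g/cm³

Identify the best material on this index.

Convert each candidate to consistent units, then evaluate M:
  option Z: σ_y = 422.0 MPa, ρ = 1950 kg/m³
  option P: σ_y = 250.0 MPa, ρ = 8945 kg/m³
  option A: σ_y = 231.0 MPa, ρ = 7869 kg/m³
  option W: σ_y = 140.0 MPa, ρ = 7130 kg/m³
  option X: σ_y = 251.0 MPa, ρ = 1800 kg/m³
  option Z: M = 10.5×10⁻³
  option X: M = 8.80×10⁻³
  option A: M = 1.93×10⁻³
  option P: M = 1.77×10⁻³
  option W: M = 1.66×10⁻³
Highest index: option Z.

option Z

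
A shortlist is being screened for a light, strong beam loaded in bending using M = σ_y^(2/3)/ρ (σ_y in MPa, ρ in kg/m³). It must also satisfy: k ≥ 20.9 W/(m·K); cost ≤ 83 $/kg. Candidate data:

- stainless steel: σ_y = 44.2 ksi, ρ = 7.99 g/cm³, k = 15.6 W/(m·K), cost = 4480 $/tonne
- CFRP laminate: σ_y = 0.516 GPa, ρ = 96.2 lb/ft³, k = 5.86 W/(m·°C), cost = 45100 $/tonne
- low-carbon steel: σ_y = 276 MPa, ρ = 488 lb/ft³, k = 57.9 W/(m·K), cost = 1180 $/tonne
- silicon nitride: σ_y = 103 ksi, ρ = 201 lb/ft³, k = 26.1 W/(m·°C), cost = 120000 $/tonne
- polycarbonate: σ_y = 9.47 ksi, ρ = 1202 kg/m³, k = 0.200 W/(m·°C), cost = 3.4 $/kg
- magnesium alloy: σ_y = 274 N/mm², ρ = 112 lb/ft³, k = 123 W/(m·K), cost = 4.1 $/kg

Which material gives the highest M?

magnesium alloy

Screen on constraints: k ≥ 20.9 W/(m·K); cost ≤ 83 $/kg. Survivors: low-carbon steel, magnesium alloy.
Putting every candidate on a common basis:
  low-carbon steel: σ_y = 276.0 MPa, ρ = 7817 kg/m³
  magnesium alloy: σ_y = 274.0 MPa, ρ = 1794 kg/m³
  magnesium alloy: M = 23.5×10⁻³
  low-carbon steel: M = 5.42×10⁻³
Magnesium alloy ranks first.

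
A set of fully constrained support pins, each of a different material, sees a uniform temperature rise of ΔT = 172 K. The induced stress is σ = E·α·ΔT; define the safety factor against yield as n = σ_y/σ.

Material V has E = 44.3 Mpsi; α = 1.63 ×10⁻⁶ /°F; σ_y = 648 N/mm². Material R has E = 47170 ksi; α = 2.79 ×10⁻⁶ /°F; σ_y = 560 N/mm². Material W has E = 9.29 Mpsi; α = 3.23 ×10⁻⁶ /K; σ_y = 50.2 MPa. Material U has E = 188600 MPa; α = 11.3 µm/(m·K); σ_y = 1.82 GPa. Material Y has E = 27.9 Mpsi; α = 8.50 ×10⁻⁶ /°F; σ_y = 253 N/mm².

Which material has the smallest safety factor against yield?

Per material, after unit conversion:
  material V: E = 305.4, α = 2.93, σ_y = 648.0 → σ = 154 MPa, n = 4.20
  material R: E = 325.2, α = 5.02, σ_y = 560.0 → σ = 281 MPa, n = 1.99
  material W: E = 64.05, α = 3.23, σ_y = 50.20 → σ = 35.6 MPa, n = 1.41
  material U: E = 188.6, α = 11.3, σ_y = 1820 → σ = 367 MPa, n = 4.97
  material Y: E = 192.4, α = 15.3, σ_y = 253.0 → σ = 506 MPa, n = 0.500
Smallest n: material Y with n = 0.500.

material Y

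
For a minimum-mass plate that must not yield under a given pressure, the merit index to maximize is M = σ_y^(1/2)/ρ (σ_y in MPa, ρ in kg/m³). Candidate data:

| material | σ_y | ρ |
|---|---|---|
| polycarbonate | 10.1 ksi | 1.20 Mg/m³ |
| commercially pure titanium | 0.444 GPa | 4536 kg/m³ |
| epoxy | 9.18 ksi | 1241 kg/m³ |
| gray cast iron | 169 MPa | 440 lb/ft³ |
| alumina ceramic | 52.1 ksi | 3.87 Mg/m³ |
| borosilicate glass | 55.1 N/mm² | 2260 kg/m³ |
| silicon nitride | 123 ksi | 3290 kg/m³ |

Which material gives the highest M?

Normalizing units and computing the index:
  polycarbonate: σ_y = 69.64 MPa, ρ = 1200 kg/m³
  commercially pure titanium: σ_y = 444.0 MPa, ρ = 4536 kg/m³
  epoxy: σ_y = 63.29 MPa, ρ = 1241 kg/m³
  gray cast iron: σ_y = 169.0 MPa, ρ = 7048 kg/m³
  alumina ceramic: σ_y = 359.2 MPa, ρ = 3870 kg/m³
  borosilicate glass: σ_y = 55.10 MPa, ρ = 2260 kg/m³
  silicon nitride: σ_y = 848.1 MPa, ρ = 3290 kg/m³
  silicon nitride: M = 8.85×10⁻³
  polycarbonate: M = 6.95×10⁻³
  epoxy: M = 6.41×10⁻³
  alumina ceramic: M = 4.90×10⁻³
  commercially pure titanium: M = 4.65×10⁻³
  borosilicate glass: M = 3.28×10⁻³
  gray cast iron: M = 1.84×10⁻³
Silicon nitride ranks first.

silicon nitride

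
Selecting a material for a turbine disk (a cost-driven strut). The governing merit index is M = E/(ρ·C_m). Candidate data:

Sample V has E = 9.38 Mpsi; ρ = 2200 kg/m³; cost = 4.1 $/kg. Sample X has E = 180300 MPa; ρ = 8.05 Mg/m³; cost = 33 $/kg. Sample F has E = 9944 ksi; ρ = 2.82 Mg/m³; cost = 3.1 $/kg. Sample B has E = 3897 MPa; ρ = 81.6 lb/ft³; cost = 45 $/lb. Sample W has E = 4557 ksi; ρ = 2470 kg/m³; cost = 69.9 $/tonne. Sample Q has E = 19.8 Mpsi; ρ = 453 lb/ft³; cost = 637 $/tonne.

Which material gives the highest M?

sample W

After converting to SI:
  sample V: E = 64.67 GPa, ρ = 2200 kg/m³, cost = 4.100 $/kg
  sample X: E = 180.3 GPa, ρ = 8050 kg/m³, cost = 33.00 $/kg
  sample F: E = 68.56 GPa, ρ = 2820 kg/m³, cost = 3.100 $/kg
  sample B: E = 3.897 GPa, ρ = 1307 kg/m³, cost = 99.21 $/kg
  sample W: E = 31.42 GPa, ρ = 2470 kg/m³, cost = 0.06990 $/kg
  sample Q: E = 136.5 GPa, ρ = 7256 kg/m³, cost = 0.6370 $/kg
  sample W: M = 182 MN·m per $
  sample Q: M = 29.5 MN·m per $
  sample F: M = 7.84 MN·m per $
  sample V: M = 7.17 MN·m per $
  sample X: M = 0.679 MN·m per $
  sample B: M = 0.0301 MN·m per $
The maximum is for sample W.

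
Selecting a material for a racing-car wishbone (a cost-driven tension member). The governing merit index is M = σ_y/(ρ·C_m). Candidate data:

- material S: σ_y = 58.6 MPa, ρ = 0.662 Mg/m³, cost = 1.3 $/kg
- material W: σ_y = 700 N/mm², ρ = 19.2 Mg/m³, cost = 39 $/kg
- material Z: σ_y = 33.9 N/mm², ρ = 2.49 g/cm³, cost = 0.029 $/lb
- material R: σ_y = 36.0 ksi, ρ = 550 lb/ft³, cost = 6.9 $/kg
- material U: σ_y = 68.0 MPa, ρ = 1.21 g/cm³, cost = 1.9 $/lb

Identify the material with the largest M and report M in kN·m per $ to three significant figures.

material Z, M = 213 kN·m per $

Convert each candidate to consistent units, then evaluate M:
  material S: σ_y = 58.60 MPa, ρ = 662.0 kg/m³, cost = 1.300 $/kg
  material W: σ_y = 700.0 MPa, ρ = 19200 kg/m³, cost = 39.00 $/kg
  material Z: σ_y = 33.90 MPa, ρ = 2490 kg/m³, cost = 0.06393 $/kg
  material R: σ_y = 248.2 MPa, ρ = 8810 kg/m³, cost = 6.900 $/kg
  material U: σ_y = 68.00 MPa, ρ = 1210 kg/m³, cost = 4.189 $/kg
  material Z: M = 213 kN·m per $
  material S: M = 68.1 kN·m per $
  material U: M = 13.4 kN·m per $
  material R: M = 4.08 kN·m per $
  material W: M = 0.935 kN·m per $
Material Z has the largest M.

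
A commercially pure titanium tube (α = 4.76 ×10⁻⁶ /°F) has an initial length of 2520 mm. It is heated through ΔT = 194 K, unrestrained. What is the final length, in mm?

Convert α: 4.76×10⁻⁶/°F × (9/5) = 8.57×10⁻⁶/K.
ΔL = α·L₀·ΔT = 8.57×10⁻⁶ × 2520 mm × 194.0 K = 4.19 mm.
L = L₀ + ΔL = 2520 + 4.19 = 2524.2 mm.

2524.2 mm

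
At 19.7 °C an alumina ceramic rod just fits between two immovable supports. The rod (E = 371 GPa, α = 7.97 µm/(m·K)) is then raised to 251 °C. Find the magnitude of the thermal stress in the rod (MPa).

684 MPa

ΔT = 231.3 K. Constrained thermal stress σ = E·α·ΔT = 371.0×10³ MPa × 7.97×10⁻⁶ × 231.3 = 684 MPa (compressive).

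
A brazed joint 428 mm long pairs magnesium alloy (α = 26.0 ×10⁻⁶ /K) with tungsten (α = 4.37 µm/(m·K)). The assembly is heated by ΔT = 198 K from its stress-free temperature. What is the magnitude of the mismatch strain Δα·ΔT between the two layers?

4.28×10⁻³

Δα = |26.0 − 4.37|×10⁻⁶/K = 21.6×10⁻⁶/K.
Mismatch strain = Δα·ΔT = 21.6×10⁻⁶ × 198.0 = 4.28×10⁻³.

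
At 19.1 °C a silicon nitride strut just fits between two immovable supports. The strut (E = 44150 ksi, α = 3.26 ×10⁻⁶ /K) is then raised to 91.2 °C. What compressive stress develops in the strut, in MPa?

71.5 MPa

E = 44150 ksi = 304.4 GPa.
ΔT = 72.10 K. Constrained thermal stress σ = E·α·ΔT = 304.4×10³ MPa × 3.26×10⁻⁶ × 72.10 = 71.5 MPa (compressive).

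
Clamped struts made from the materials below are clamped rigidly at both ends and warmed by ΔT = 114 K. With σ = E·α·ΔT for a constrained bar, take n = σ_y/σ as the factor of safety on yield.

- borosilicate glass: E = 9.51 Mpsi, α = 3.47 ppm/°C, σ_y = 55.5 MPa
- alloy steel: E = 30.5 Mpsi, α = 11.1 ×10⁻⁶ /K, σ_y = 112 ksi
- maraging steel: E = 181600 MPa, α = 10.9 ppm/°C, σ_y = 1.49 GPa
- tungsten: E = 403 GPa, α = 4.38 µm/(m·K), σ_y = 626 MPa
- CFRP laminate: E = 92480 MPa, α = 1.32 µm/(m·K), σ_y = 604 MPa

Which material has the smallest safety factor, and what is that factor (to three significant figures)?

borosilicate glass, n = 2.14

With everything in SI (GPa, ×10⁻⁶/K, MPa):
  borosilicate glass: E = 65.57, α = 3.47, σ_y = 55.50 → σ = 25.9 MPa, n = 2.14
  alloy steel: E = 210.3, α = 11.1, σ_y = 772.2 → σ = 266 MPa, n = 2.90
  maraging steel: E = 181.6, α = 10.9, σ_y = 1490 → σ = 226 MPa, n = 6.60
  tungsten: E = 403.0, α = 4.38, σ_y = 626.0 → σ = 201 MPa, n = 3.11
  CFRP laminate: E = 92.48, α = 1.32, σ_y = 604.0 → σ = 13.9 MPa, n = 43.4
The minimum is borosilicate glass at n = 2.14.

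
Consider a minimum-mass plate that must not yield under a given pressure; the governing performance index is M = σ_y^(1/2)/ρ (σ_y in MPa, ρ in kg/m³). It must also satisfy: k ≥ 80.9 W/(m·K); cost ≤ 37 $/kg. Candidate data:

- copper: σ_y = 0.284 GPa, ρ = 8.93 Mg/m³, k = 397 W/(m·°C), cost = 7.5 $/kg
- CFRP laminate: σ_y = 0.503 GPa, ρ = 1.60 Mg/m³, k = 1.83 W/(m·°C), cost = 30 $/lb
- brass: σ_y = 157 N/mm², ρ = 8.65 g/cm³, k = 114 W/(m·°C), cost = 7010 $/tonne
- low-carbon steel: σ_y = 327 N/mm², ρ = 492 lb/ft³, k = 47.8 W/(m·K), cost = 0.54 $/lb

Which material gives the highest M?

copper

Screen on constraints: k ≥ 80.9 W/(m·K); cost ≤ 37 $/kg. Survivors: copper, brass.
After converting to SI:
  copper: σ_y = 284.0 MPa, ρ = 8930 kg/m³
  brass: σ_y = 157.0 MPa, ρ = 8650 kg/m³
  copper: M = 1.89×10⁻³
  brass: M = 1.45×10⁻³
Copper has the largest M.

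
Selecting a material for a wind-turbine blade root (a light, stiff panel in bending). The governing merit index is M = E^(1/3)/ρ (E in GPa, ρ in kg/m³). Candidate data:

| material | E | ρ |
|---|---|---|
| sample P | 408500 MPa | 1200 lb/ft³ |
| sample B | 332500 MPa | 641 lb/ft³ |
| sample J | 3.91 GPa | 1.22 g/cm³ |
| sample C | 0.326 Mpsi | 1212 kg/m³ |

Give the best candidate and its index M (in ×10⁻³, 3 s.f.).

sample J, M = 1.29×10⁻³

Normalizing units and computing the index:
  sample P: E = 408.5 GPa, ρ = 19220 kg/m³
  sample B: E = 332.5 GPa, ρ = 10270 kg/m³
  sample J: E = 3.910 GPa, ρ = 1220 kg/m³
  sample C: E = 2.248 GPa, ρ = 1212 kg/m³
  sample J: M = 1.29×10⁻³
  sample C: M = 1.08×10⁻³
  sample B: M = 0.675×10⁻³
  sample P: M = 0.386×10⁻³
Highest index: sample J.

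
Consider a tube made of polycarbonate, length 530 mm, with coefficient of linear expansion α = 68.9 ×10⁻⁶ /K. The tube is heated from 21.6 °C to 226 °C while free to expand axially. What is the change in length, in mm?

7.46 mm

ΔT = 226 − 21.6 = 204.4 K.
ΔL = α·L₀·ΔT = 68.9×10⁻⁶ × 530 mm × 204.4 K = 7.46 mm.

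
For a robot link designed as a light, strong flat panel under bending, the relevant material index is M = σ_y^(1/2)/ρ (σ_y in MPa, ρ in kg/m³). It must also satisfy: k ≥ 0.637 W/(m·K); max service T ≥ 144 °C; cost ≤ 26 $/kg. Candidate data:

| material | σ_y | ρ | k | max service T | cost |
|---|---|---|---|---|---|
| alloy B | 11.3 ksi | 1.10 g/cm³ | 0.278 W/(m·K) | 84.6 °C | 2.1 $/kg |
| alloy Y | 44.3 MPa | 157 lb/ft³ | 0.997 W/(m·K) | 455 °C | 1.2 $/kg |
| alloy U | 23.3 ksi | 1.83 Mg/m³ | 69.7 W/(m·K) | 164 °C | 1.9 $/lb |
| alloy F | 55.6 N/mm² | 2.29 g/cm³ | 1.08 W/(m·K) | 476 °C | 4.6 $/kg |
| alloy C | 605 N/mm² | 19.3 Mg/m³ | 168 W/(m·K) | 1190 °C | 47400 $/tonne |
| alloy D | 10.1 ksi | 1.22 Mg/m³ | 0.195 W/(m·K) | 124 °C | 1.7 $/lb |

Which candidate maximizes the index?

Screen on constraints: k ≥ 0.637 W/(m·K); max service T ≥ 144 °C; cost ≤ 26 $/kg. Survivors: alloy Y, alloy U, alloy F.
In SI units:
  alloy Y: σ_y = 44.30 MPa, ρ = 2515 kg/m³
  alloy U: σ_y = 160.6 MPa, ρ = 1830 kg/m³
  alloy F: σ_y = 55.60 MPa, ρ = 2290 kg/m³
  alloy U: M = 6.93×10⁻³
  alloy F: M = 3.26×10⁻³
  alloy Y: M = 2.65×10⁻³
Alloy U has the largest M.

alloy U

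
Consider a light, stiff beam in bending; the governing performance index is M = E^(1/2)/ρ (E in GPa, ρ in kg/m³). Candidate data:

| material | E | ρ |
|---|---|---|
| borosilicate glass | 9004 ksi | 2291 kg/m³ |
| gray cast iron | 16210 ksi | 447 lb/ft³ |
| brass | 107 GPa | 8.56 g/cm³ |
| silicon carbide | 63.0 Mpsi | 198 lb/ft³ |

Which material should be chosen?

silicon carbide

Normalizing units and computing the index:
  borosilicate glass: E = 62.08 GPa, ρ = 2291 kg/m³
  gray cast iron: E = 111.8 GPa, ρ = 7160 kg/m³
  brass: E = 107.0 GPa, ρ = 8560 kg/m³
  silicon carbide: E = 434.4 GPa, ρ = 3172 kg/m³
  silicon carbide: M = 6.57×10⁻³
  borosilicate glass: M = 3.44×10⁻³
  gray cast iron: M = 1.48×10⁻³
  brass: M = 1.21×10⁻³
Silicon carbide ranks first.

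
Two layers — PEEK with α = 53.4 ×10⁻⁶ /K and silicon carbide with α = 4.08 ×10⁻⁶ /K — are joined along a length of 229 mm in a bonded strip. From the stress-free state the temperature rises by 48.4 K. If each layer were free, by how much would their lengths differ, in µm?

Δα = |53.4 − 4.08|×10⁻⁶/K = 49.3×10⁻⁶/K.
ΔL_mismatch = Δα·L·ΔT = 49.3×10⁻⁶ × 229.0 mm × 48.4 K = 547 µm.

547 µm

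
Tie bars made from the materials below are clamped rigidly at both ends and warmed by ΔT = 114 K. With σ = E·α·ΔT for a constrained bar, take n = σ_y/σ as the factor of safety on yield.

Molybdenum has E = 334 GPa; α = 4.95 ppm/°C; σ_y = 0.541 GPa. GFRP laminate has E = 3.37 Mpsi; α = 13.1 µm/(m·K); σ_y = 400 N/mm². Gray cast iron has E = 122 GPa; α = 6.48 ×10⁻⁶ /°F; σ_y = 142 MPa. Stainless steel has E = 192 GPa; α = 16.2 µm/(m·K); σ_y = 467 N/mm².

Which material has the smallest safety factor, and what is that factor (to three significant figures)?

gray cast iron, n = 0.875

In consistent units (E in GPa, α in ×10⁻⁶/K, σ_y in MPa):
  molybdenum: E = 334.0, α = 4.95, σ_y = 541.0 → σ = 188 MPa, n = 2.87
  GFRP laminate: E = 23.24, α = 13.1, σ_y = 400.0 → σ = 34.7 MPa, n = 11.5
  gray cast iron: E = 122.0, α = 11.7, σ_y = 142.0 → σ = 162 MPa, n = 0.875
  stainless steel: E = 192.0, α = 16.2, σ_y = 467.0 → σ = 355 MPa, n = 1.32
The minimum is gray cast iron at n = 0.875.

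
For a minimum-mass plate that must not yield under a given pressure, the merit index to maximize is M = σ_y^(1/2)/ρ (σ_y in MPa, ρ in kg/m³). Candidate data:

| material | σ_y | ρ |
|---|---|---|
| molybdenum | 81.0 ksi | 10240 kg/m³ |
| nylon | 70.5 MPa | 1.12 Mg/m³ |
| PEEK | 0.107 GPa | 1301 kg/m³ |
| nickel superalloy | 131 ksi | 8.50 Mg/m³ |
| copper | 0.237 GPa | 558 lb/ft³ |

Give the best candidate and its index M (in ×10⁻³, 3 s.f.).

PEEK, M = 7.95×10⁻³

Convert each candidate to consistent units, then evaluate M:
  molybdenum: σ_y = 558.5 MPa, ρ = 10240 kg/m³
  nylon: σ_y = 70.50 MPa, ρ = 1120 kg/m³
  PEEK: σ_y = 107.0 MPa, ρ = 1301 kg/m³
  nickel superalloy: σ_y = 903.2 MPa, ρ = 8500 kg/m³
  copper: σ_y = 237.0 MPa, ρ = 8938 kg/m³
  PEEK: M = 7.95×10⁻³
  nylon: M = 7.50×10⁻³
  nickel superalloy: M = 3.54×10⁻³
  molybdenum: M = 2.31×10⁻³
  copper: M = 1.72×10⁻³
Highest index: PEEK.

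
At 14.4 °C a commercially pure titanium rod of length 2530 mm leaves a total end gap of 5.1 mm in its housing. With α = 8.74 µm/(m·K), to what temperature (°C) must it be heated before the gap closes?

α·L₀·ΔT = 5.1 mm ⇒ ΔT = 5.1 / (8.74×10⁻⁶ × 2530.0) = 230.6 K.
T = 14.4 + 230.6 = 245.0 °C.

245 °C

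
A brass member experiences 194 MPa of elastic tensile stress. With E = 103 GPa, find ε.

1.88×10⁻³

ε = σ/E = 194 / 103000 = 1.88×10⁻³.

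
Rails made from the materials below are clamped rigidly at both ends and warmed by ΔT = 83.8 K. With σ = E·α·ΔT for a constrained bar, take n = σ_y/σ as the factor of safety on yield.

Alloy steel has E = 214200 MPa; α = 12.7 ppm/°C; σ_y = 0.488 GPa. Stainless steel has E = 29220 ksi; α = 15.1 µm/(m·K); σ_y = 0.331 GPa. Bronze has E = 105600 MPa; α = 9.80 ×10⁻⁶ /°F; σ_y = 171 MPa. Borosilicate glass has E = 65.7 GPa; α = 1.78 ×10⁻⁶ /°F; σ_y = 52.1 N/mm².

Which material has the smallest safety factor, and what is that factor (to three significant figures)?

Per material, after unit conversion:
  alloy steel: E = 214.2, α = 12.7, σ_y = 488.0 → σ = 228 MPa, n = 2.14
  stainless steel: E = 201.5, α = 15.1, σ_y = 331.0 → σ = 255 MPa, n = 1.30
  bronze: E = 105.6, α = 17.6, σ_y = 171.0 → σ = 156 MPa, n = 1.10
  borosilicate glass: E = 65.70, α = 3.20, σ_y = 52.10 → σ = 17.6 MPa, n = 2.95
Bronze has the lowest safety factor, n = 1.10.

bronze, n = 1.10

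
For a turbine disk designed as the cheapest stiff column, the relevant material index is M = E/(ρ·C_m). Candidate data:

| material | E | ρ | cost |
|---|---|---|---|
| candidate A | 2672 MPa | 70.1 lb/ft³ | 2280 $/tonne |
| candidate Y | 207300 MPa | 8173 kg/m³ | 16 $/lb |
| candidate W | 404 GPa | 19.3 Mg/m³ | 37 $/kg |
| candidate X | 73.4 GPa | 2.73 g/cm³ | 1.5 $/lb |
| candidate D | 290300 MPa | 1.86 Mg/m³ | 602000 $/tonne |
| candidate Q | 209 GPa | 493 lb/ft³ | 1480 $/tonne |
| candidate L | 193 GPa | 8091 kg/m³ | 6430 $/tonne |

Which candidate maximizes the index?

candidate Q

Convert each candidate to consistent units, then evaluate M:
  candidate A: E = 2.672 GPa, ρ = 1123 kg/m³, cost = 2.280 $/kg
  candidate Y: E = 207.3 GPa, ρ = 8173 kg/m³, cost = 35.27 $/kg
  candidate W: E = 404.0 GPa, ρ = 19300 kg/m³, cost = 37.00 $/kg
  candidate X: E = 73.40 GPa, ρ = 2730 kg/m³, cost = 3.307 $/kg
  candidate D: E = 290.3 GPa, ρ = 1860 kg/m³, cost = 602.0 $/kg
  candidate Q: E = 209.0 GPa, ρ = 7897 kg/m³, cost = 1.480 $/kg
  candidate L: E = 193.0 GPa, ρ = 8091 kg/m³, cost = 6.430 $/kg
  candidate Q: M = 17.9 MN·m per $
  candidate X: M = 8.13 MN·m per $
  candidate L: M = 3.71 MN·m per $
  candidate A: M = 1.04 MN·m per $
  candidate Y: M = 0.719 MN·m per $
  candidate W: M = 0.566 MN·m per $
  candidate D: M = 0.259 MN·m per $
Highest index: candidate Q.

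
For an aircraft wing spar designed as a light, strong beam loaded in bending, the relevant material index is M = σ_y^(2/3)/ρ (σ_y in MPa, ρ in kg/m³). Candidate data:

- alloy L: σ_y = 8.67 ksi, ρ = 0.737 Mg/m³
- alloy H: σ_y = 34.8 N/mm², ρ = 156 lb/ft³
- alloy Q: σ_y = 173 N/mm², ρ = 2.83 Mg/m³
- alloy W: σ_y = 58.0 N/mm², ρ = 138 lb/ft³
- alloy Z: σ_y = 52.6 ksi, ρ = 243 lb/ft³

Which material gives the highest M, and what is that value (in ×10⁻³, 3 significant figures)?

alloy L, M = 20.7×10⁻³

In SI units:
  alloy L: σ_y = 59.78 MPa, ρ = 737.0 kg/m³
  alloy H: σ_y = 34.80 MPa, ρ = 2499 kg/m³
  alloy Q: σ_y = 173.0 MPa, ρ = 2830 kg/m³
  alloy W: σ_y = 58.00 MPa, ρ = 2211 kg/m³
  alloy Z: σ_y = 362.7 MPa, ρ = 3892 kg/m³
  alloy L: M = 20.7×10⁻³
  alloy Z: M = 13.1×10⁻³
  alloy Q: M = 11.0×10⁻³
  alloy W: M = 6.78×10⁻³
  alloy H: M = 4.27×10⁻³
The maximum is for alloy L.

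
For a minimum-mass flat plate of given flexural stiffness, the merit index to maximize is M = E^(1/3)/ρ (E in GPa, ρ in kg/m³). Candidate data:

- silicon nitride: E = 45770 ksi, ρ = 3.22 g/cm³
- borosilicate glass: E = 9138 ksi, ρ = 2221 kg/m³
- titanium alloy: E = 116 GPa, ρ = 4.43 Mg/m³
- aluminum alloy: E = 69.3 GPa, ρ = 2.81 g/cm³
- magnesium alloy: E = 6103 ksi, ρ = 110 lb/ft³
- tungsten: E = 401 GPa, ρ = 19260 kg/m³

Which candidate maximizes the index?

silicon nitride

Convert each candidate to consistent units, then evaluate M:
  silicon nitride: E = 315.6 GPa, ρ = 3220 kg/m³
  borosilicate glass: E = 63.00 GPa, ρ = 2221 kg/m³
  titanium alloy: E = 116.0 GPa, ρ = 4430 kg/m³
  aluminum alloy: E = 69.30 GPa, ρ = 2810 kg/m³
  magnesium alloy: E = 42.08 GPa, ρ = 1762 kg/m³
  tungsten: E = 401.0 GPa, ρ = 19260 kg/m³
  silicon nitride: M = 2.11×10⁻³
  magnesium alloy: M = 1.97×10⁻³
  borosilicate glass: M = 1.79×10⁻³
  aluminum alloy: M = 1.46×10⁻³
  titanium alloy: M = 1.10×10⁻³
  tungsten: M = 0.383×10⁻³
Highest index: silicon nitride.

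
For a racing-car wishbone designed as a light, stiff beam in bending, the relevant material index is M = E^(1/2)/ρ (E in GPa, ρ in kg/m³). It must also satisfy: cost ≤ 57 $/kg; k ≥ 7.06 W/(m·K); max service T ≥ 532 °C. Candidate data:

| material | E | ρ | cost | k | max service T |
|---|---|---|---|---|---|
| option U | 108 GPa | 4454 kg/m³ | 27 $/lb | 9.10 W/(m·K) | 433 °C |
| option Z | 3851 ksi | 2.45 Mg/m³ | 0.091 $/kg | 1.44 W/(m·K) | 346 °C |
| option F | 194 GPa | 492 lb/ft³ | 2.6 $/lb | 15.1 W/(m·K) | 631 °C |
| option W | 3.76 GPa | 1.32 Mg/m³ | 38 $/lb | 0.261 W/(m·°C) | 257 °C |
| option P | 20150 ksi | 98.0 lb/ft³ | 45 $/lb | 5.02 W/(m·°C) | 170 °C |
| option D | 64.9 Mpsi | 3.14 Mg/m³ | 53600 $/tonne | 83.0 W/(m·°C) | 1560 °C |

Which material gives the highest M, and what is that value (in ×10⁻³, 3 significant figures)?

Screen on constraints: cost ≤ 57 $/kg; k ≥ 7.06 W/(m·K); max service T ≥ 532 °C. Survivors: option F, option D.
After converting to SI:
  option F: E = 194.0 GPa, ρ = 7881 kg/m³
  option D: E = 447.5 GPa, ρ = 3140 kg/m³
  option D: M = 6.74×10⁻³
  option F: M = 1.77×10⁻³
Option D ranks first.

option D, M = 6.74×10⁻³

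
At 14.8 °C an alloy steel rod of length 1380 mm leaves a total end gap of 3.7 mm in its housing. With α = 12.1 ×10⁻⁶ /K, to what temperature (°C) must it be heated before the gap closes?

α·L₀·ΔT = 3.7 mm ⇒ ΔT = 3.7 / (12.1×10⁻⁶ × 1380.0) = 221.6 K.
T = 14.8 + 221.6 = 236.4 °C.

236 °C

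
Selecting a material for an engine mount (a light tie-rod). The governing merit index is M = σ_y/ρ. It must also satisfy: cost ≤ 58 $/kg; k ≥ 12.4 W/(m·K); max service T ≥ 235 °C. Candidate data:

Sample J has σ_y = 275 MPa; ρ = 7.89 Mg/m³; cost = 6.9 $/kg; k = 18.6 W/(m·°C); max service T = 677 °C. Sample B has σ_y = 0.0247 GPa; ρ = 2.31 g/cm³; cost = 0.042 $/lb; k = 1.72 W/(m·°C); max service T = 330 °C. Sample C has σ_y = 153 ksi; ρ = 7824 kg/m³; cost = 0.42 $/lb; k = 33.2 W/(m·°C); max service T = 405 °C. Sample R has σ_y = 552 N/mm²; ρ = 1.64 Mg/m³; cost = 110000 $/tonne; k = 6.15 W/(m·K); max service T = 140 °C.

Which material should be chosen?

Screen on constraints: cost ≤ 58 $/kg; k ≥ 12.4 W/(m·K); max service T ≥ 235 °C. Survivors: sample J, sample C.
Convert each candidate to consistent units, then evaluate M:
  sample J: σ_y = 275.0 MPa, ρ = 7890 kg/m³
  sample C: σ_y = 1055 MPa, ρ = 7824 kg/m³
  sample C: M = 135 kN·m/kg
  sample J: M = 34.9 kN·m/kg
The maximum is for sample C.

sample C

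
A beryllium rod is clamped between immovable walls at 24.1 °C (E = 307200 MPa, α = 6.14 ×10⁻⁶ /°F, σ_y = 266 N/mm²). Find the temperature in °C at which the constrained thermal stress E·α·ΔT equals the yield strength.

E = 307200 MPa = 307.2 GPa.
α = 6.14×10⁻⁶/°F × 9/5 = 11.1×10⁻⁶/K.
σ_y = 266 N/mm² = 266.0 MPa.
E·α·ΔT = 266.0 MPa ⇒ ΔT = 266.0 / (307.2×10³ × 11.1×10⁻⁶) = 78.35 K.
T = 24.1 + 78.35 = 102.4 °C.

102 °C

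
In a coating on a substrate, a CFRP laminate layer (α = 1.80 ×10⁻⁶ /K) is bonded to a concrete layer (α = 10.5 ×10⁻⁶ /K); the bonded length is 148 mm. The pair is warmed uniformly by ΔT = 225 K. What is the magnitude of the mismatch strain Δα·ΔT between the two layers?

1.96×10⁻³

Δα = |1.80 − 10.5|×10⁻⁶/K = 8.70×10⁻⁶/K.
Mismatch strain = Δα·ΔT = 8.70×10⁻⁶ × 225.0 = 1.96×10⁻³.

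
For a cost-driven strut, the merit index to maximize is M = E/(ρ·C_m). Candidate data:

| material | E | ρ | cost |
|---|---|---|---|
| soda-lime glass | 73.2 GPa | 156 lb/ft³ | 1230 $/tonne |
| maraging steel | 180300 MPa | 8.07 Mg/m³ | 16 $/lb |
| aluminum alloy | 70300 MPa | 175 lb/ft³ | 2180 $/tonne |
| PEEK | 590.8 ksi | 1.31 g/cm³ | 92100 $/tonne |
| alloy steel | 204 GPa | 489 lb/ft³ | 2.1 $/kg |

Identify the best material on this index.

After converting to SI:
  soda-lime glass: E = 73.20 GPa, ρ = 2499 kg/m³, cost = 1.230 $/kg
  maraging steel: E = 180.3 GPa, ρ = 8070 kg/m³, cost = 35.27 $/kg
  aluminum alloy: E = 70.30 GPa, ρ = 2803 kg/m³, cost = 2.180 $/kg
  PEEK: E = 4.073 GPa, ρ = 1310 kg/m³, cost = 92.10 $/kg
  alloy steel: E = 204.0 GPa, ρ = 7833 kg/m³, cost = 2.100 $/kg
  soda-lime glass: M = 23.8 MN·m per $
  alloy steel: M = 12.4 MN·m per $
  aluminum alloy: M = 11.5 MN·m per $
  maraging steel: M = 0.633 MN·m per $
  PEEK: M = 0.0338 MN·m per $
Soda-lime glass has the largest M.

soda-lime glass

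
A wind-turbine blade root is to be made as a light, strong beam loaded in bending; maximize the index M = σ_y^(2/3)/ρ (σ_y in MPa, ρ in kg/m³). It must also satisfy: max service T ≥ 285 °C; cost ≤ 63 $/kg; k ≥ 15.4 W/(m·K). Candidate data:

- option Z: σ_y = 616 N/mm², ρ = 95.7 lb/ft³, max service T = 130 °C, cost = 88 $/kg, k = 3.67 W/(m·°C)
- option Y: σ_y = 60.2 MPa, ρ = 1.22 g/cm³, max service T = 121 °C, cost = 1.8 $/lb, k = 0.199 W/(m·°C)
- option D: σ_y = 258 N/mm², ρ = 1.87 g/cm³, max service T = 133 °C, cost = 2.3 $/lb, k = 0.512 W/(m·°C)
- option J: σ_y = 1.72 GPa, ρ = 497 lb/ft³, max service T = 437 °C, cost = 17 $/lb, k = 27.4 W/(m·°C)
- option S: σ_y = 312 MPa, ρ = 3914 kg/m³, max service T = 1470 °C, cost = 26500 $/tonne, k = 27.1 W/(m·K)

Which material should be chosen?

option J

Screen on constraints: max service T ≥ 285 °C; cost ≤ 63 $/kg; k ≥ 15.4 W/(m·K). Survivors: option J, option S.
In SI units:
  option J: σ_y = 1720 MPa, ρ = 7961 kg/m³
  option S: σ_y = 312.0 MPa, ρ = 3914 kg/m³
  option J: M = 18.0×10⁻³
  option S: M = 11.8×10⁻³
The maximum is for option J.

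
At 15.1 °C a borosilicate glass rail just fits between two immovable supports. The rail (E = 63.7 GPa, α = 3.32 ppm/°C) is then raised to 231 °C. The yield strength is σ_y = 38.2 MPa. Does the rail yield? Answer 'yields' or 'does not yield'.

yields

ΔT = 215.9 K. Constrained thermal stress σ = E·α·ΔT = 63.70×10³ MPa × 3.32×10⁻⁶ × 215.9 = 45.7 MPa (compressive).
Compare to σ_y = 38.2 MPa: σ ≥ σ_y, so it yields.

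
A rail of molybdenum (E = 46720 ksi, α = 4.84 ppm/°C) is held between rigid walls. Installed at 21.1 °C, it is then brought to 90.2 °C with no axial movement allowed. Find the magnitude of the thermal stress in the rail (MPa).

108 MPa

E = 46720 ksi = 322.1 GPa.
ΔT = 69.10 K. Constrained thermal stress σ = E·α·ΔT = 322.1×10³ MPa × 4.84×10⁻⁶ × 69.10 = 108 MPa (compressive).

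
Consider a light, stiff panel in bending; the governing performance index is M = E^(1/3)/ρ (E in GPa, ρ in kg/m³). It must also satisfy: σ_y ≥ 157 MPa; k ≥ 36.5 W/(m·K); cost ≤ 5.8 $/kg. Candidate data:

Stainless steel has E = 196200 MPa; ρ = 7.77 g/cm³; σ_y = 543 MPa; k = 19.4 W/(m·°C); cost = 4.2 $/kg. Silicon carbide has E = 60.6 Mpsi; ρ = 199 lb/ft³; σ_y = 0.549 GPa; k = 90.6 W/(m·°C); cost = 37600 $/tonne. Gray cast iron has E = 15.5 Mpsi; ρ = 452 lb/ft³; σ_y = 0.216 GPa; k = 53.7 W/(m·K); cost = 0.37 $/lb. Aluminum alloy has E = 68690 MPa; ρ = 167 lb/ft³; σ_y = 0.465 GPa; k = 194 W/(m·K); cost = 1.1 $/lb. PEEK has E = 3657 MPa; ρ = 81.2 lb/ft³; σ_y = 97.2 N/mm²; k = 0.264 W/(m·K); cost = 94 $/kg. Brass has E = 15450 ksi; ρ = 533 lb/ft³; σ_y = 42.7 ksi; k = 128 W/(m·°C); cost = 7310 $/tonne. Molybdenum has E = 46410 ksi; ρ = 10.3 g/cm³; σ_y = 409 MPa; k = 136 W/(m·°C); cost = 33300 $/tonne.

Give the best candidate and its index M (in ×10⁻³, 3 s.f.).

Screen on constraints: σ_y ≥ 157 MPa; k ≥ 36.5 W/(m·K); cost ≤ 5.8 $/kg. Survivors: gray cast iron, aluminum alloy.
Normalizing units and computing the index:
  gray cast iron: E = 106.9 GPa, ρ = 7240 kg/m³
  aluminum alloy: E = 68.69 GPa, ρ = 2675 kg/m³
  aluminum alloy: M = 1.53×10⁻³
  gray cast iron: M = 0.655×10⁻³
Highest index: aluminum alloy.

aluminum alloy, M = 1.53×10⁻³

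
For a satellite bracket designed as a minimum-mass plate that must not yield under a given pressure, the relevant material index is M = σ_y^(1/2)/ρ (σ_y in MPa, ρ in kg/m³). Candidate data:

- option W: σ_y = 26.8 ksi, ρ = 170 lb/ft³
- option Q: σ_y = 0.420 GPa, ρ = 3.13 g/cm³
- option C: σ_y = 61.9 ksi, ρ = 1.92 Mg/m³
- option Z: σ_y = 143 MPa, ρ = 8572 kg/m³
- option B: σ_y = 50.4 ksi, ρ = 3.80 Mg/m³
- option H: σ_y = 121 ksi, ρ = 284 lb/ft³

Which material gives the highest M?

Normalizing units and computing the index:
  option W: σ_y = 184.8 MPa, ρ = 2723 kg/m³
  option Q: σ_y = 420.0 MPa, ρ = 3130 kg/m³
  option C: σ_y = 426.8 MPa, ρ = 1920 kg/m³
  option Z: σ_y = 143.0 MPa, ρ = 8572 kg/m³
  option B: σ_y = 347.5 MPa, ρ = 3800 kg/m³
  option H: σ_y = 834.3 MPa, ρ = 4549 kg/m³
  option C: M = 10.8×10⁻³
  option Q: M = 6.55×10⁻³
  option H: M = 6.35×10⁻³
  option W: M = 4.99×10⁻³
  option B: M = 4.91×10⁻³
  option Z: M = 1.40×10⁻³
Highest index: option C.

option C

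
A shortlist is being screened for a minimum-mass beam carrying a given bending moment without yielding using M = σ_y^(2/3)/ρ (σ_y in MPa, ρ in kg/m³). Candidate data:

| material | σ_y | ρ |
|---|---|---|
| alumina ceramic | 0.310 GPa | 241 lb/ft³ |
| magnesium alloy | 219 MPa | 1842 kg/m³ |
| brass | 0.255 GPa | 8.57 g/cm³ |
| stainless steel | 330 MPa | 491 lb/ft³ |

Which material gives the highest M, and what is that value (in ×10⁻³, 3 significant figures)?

magnesium alloy, M = 19.7×10⁻³

Putting every candidate on a common basis:
  alumina ceramic: σ_y = 310.0 MPa, ρ = 3860 kg/m³
  magnesium alloy: σ_y = 219.0 MPa, ρ = 1842 kg/m³
  brass: σ_y = 255.0 MPa, ρ = 8570 kg/m³
  stainless steel: σ_y = 330.0 MPa, ρ = 7865 kg/m³
  magnesium alloy: M = 19.7×10⁻³
  alumina ceramic: M = 11.9×10⁻³
  stainless steel: M = 6.07×10⁻³
  brass: M = 4.69×10⁻³
Magnesium alloy ranks first.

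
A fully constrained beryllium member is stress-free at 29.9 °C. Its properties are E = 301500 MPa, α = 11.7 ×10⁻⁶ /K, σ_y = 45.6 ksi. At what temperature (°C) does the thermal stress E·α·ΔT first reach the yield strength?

119 °C

E = 301500 MPa = 301.5 GPa.
σ_y = 45.6 ksi = 314.4 MPa.
E·α·ΔT = 314.4 MPa ⇒ ΔT = 314.4 / (301.5×10³ × 11.7×10⁻⁶) = 89.13 K.
T = 29.9 + 89.13 = 119.0 °C.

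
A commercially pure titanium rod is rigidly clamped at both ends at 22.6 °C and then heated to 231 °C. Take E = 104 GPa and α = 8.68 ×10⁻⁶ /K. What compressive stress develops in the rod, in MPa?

ΔT = 208.4 K. Constrained thermal stress σ = E·α·ΔT = 104.0×10³ MPa × 8.68×10⁻⁶ × 208.4 = 188 MPa (compressive).

188 MPa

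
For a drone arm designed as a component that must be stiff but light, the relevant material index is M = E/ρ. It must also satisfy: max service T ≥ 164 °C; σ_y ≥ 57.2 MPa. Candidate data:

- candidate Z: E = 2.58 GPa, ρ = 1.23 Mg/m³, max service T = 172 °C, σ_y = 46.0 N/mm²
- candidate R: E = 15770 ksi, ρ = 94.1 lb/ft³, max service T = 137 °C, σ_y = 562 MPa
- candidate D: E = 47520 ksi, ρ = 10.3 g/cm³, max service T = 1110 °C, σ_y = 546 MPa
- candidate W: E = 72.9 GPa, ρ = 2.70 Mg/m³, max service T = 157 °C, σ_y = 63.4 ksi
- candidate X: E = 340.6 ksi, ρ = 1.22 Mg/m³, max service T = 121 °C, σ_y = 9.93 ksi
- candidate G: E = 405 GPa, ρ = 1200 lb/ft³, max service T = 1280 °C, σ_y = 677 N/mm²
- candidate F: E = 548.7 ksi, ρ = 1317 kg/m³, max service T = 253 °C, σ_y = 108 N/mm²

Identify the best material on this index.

candidate D

Screen on constraints: max service T ≥ 164 °C; σ_y ≥ 57.2 MPa. Survivors: candidate D, candidate G, candidate F.
Putting every candidate on a common basis:
  candidate D: E = 327.6 GPa, ρ = 10300 kg/m³
  candidate G: E = 405.0 GPa, ρ = 19220 kg/m³
  candidate F: E = 3.783 GPa, ρ = 1317 kg/m³
  candidate D: M = 31.8 MN·m/kg
  candidate G: M = 21.1 MN·m/kg
  candidate F: M = 2.87 MN·m/kg
The maximum is for candidate D.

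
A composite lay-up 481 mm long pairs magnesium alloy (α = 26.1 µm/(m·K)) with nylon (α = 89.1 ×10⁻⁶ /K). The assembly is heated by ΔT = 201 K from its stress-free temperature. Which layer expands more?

nylon

α(magnesium alloy) = 26.1×10⁻⁶/K vs α(nylon) = 89.1×10⁻⁶/K.
Higher α expands more for the same ΔT: nylon.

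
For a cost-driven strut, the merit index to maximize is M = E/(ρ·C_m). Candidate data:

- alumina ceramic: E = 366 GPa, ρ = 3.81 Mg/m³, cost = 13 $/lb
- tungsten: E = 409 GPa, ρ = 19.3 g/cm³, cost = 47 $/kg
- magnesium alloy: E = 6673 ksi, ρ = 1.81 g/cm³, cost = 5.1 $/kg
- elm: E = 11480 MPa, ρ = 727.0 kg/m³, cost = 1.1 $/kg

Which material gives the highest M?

elm

Putting every candidate on a common basis:
  alumina ceramic: E = 366.0 GPa, ρ = 3810 kg/m³, cost = 28.66 $/kg
  tungsten: E = 409.0 GPa, ρ = 19300 kg/m³, cost = 47.00 $/kg
  magnesium alloy: E = 46.01 GPa, ρ = 1810 kg/m³, cost = 5.100 $/kg
  elm: E = 11.48 GPa, ρ = 727.0 kg/m³, cost = 1.100 $/kg
  elm: M = 14.4 MN·m per $
  magnesium alloy: M = 4.98 MN·m per $
  alumina ceramic: M = 3.35 MN·m per $
  tungsten: M = 0.451 MN·m per $
Elm ranks first.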